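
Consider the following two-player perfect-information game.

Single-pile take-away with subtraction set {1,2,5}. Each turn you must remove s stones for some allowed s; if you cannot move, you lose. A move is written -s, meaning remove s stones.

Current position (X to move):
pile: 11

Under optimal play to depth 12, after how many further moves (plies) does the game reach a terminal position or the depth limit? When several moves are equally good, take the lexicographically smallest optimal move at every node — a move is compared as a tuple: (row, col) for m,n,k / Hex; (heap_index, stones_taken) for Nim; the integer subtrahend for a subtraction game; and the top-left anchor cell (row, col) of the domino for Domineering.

[11] X move#1: -1:-1/10, -2:+1/9*, -5:+1/6
[9] O move#2: -1:-1/8*, -2:-1/7, -5:-1/4
[8] X move#3: -1:-1/7, -2:+1/6*, -5:+1/3
[6] O move#4: -1:-1/5*, -2:-1/4, -5:-1/1
[5] X move#5: -1:-1/4, -2:+1/3*, -5:+1/0
[3] O move#6: -1:-1/2*, -2:-1/1
[2] X move#7: -1:-1/1, -2:+1/0*
[0] end (terminal -1, O#8); searched 11 to 12

PV length from [11]: 7 plies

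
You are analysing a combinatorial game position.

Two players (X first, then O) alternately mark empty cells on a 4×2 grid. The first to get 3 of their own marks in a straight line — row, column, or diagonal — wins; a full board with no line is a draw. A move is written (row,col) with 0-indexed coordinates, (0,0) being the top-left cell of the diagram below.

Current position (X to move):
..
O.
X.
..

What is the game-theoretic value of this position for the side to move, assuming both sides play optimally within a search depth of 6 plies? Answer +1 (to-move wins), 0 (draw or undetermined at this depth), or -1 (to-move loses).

value(../O./X./.., X) = 0

[../O./X./..] X move#1: (0,0):+0/X./O./X./..*, (0,1):+0/.X/O./X./.., (1,1):+0/../OX/X./.., (2,1):+0/../O./XX/.., (3,0):+0/../O./X./X., (3,1):+0/../O./X./.X
[X./O./X./..] O move#2: (0,1):+0/XO/O./X./..*, (1,1):+0/X./OO/X./.., (2,1):+0/X./O./XO/.., (3,0):+0/X./O./X./O., (3,1):+0/X./O./X./.O
[XO/O./X./..] X move#3: (1,1):+0/XO/OX/X./..*, (2,1):+0/XO/O./XX/.., (3,0):+0/XO/O./X./X., (3,1):+0/XO/O./X./.X
[XO/OX/X./..] O move#4: (2,1):+0/XO/OX/XO/..*, (3,0):+0/XO/OX/X./O., (3,1):+0/XO/OX/X./.O
[XO/OX/XO/..] X move#5: (3,0):+0/XO/OX/XO/X.*, (3,1):+0/XO/OX/XO/.X
[XO/OX/XO/X.] O move#6: (3,1):+0/XO/OX/XO/XO*
[XO/OX/XO/XO] end (terminal +0, X#7); searched ../O./X./.. to 6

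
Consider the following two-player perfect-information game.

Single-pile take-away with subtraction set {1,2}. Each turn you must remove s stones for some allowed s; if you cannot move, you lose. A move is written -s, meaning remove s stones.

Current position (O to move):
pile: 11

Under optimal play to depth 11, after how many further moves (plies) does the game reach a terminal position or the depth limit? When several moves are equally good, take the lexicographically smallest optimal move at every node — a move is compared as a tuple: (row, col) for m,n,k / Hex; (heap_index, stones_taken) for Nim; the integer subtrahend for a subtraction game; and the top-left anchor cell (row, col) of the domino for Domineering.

PV length from [11]: 7 plies

[11] O move#1: -1:-1/10, -2:+1/9*
[9] X move#2: -1:-1/8*, -2:-1/7
[8] O move#3: -1:-1/7, -2:+1/6*
[6] X move#4: -1:-1/5*, -2:-1/4
[5] O move#5: -1:-1/4, -2:+1/3*
[3] X move#6: -1:-1/2*, -2:-1/1
[2] O move#7: -1:-1/1, -2:+1/0*
[0] end (terminal -1, X#8); searched 11 to 11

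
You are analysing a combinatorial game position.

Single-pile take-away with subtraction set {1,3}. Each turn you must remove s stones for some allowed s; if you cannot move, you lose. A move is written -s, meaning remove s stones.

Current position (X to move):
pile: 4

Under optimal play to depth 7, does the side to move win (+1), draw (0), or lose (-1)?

value(4, X) = -1

p1 X@[4]: -1[3]-1* -3[1]-1
p2 O@[3]: -1[2]+1* -3[0]+1
p3 X@[2]: -1[1]-1*
p4 O@[1]: -1[0]+1*
p5 X@[0] terminal -1; root [4] d7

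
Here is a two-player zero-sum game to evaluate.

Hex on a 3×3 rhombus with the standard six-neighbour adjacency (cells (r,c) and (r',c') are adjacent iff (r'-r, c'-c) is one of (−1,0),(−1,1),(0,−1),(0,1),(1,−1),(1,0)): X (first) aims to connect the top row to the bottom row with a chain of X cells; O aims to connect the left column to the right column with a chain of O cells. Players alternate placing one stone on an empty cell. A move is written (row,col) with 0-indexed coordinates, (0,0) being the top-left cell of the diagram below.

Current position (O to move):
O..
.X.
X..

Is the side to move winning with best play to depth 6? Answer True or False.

O winning at [O../.X./X..]: False

ply 1, O at O../.X./X.. | (0,1)=-1→OO./.X./X..*; (0,2)=-1→O.O/.X./X..; (1,0)=-1→O../OX./X..; (1,2)=-1→O../.XO/X..; (2,1)=-1→O../.X./XO.; (2,2)=-1→O../.X./X.O
ply 2, X at OO./.X./X.. | (0,2)=+1→OOX/.X./X..*; (1,0)=-1→OO./XX./X..; (1,2)=-1→OO./.XX/X..; (2,1)=-1→OO./.X./XX.; (2,2)=-1→OO./.X./X.X
ply 3: OOX/.X./X.. is terminal -1 (O); from O../.X./X.. depth 6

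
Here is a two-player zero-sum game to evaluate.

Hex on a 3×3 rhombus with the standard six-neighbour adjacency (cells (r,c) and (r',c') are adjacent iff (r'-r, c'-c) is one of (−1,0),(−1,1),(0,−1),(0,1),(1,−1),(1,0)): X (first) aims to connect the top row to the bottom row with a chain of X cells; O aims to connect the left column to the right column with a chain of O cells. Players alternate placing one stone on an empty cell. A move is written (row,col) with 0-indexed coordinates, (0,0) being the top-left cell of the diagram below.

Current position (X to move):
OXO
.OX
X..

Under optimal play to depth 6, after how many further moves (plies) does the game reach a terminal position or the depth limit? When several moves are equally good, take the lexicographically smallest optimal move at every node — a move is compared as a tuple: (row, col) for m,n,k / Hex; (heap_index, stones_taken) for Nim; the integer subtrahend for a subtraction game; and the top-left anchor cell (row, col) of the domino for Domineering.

[OXO/.OX/X..] X move#1: (1,0):+1/OXO/XOX/X..*, (2,1):-1/OXO/.OX/XX., (2,2):-1/OXO/.OX/X.X
[OXO/XOX/X..] end (terminal -1, O#2); searched OXO/.OX/X.. to 6

PV length from [OXO/.OX/X..]: 1 ply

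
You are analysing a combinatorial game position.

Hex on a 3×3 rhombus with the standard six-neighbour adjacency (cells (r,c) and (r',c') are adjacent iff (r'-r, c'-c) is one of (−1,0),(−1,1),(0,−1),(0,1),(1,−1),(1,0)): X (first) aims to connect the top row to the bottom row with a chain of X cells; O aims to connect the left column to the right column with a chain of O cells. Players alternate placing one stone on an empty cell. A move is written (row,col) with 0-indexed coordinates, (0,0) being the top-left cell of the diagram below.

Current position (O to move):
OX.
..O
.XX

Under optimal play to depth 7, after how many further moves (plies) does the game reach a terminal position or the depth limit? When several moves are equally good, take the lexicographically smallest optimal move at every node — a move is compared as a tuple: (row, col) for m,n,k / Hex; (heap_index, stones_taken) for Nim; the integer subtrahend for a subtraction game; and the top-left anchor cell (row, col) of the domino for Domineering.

PV length from [OX./..O/.XX]: 3 plies

[OX./..O/.XX] O move#1: (0,2):-1/OXO/..O/.XX, (1,0):-1/OX./O.O/.XX, (1,1):+1/OX./.OO/.XX*, (2,0):-1/OX./..O/OXX
[OX./.OO/.XX] X move#2: (0,2):-1/OXX/.OO/.XX*, (1,0):-1/OX./XOO/.XX, (2,0):-1/OX./.OO/XXX
[OXX/.OO/.XX] O move#3: (1,0):+1/OXX/OOO/.XX*, (2,0):+1/OXX/.OO/OXX
[OXX/OOO/.XX] end (terminal -1, X#4); searched OX./..O/.XX to 7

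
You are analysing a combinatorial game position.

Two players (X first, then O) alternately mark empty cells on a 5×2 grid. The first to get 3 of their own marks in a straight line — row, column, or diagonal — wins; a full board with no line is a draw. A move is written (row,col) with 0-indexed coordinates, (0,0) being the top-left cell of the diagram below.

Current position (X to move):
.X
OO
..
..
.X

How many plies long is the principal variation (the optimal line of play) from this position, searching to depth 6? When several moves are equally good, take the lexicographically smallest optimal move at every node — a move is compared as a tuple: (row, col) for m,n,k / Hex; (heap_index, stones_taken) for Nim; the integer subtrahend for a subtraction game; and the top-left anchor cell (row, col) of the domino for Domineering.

p1 X@[.X/OO/../../.X]: (0,0)[XX/OO/../../.X]+0* (2,0)[.X/OO/X./../.X]+0 (2,1)[.X/OO/.X/../.X]+0 (3,0)[.X/OO/../X./.X]+0 (3,1)[.X/OO/../.X/.X]+0 (4,0)[.X/OO/../../XX]-1
p2 O@[XX/OO/../../.X]: (2,0)[XX/OO/O./../.X]+0* (2,1)[XX/OO/.O/../.X]+0 (3,0)[XX/OO/../O./.X]+0 (3,1)[XX/OO/../.O/.X]+0 (4,0)[XX/OO/../../OX]+0
p3 X@[XX/OO/O./../.X]: (2,1)[XX/OO/OX/../.X]-1 (3,0)[XX/OO/O./X./.X]+0* (3,1)[XX/OO/O./.X/.X]-1 (4,0)[XX/OO/O./../XX]-1
p4 O@[XX/OO/O./X./.X]: (2,1)[XX/OO/OO/X./.X]+0* (3,1)[XX/OO/O./XO/.X]+0 (4,0)[XX/OO/O./X./OX]+0
p5 X@[XX/OO/OO/X./.X]: (3,1)[XX/OO/OO/XX/.X]+0* (4,0)[XX/OO/OO/X./XX]-1
p6 O@[XX/OO/OO/XX/.X]: (4,0)[XX/OO/OO/XX/OX]+0*
p7 X@[XX/OO/OO/XX/OX] terminal +0; root [.X/OO/../../.X] d6

PV length from [.X/OO/../../.X]: 6 plies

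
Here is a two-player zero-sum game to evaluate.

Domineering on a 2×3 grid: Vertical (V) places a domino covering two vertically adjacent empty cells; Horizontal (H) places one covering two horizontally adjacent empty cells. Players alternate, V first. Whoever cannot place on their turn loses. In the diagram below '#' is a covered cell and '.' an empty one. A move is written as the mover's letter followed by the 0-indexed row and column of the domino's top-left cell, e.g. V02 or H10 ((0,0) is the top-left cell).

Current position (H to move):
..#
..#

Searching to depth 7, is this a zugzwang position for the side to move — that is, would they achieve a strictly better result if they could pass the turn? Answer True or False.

[..#/..#] H move#1: H00:+1/###/..#*, H10:+1/..#/###
[###/..#] end (terminal -1, V#2); searched ..#/..# to 7
pass branch (V moves first from the same position):
  | [..#/..#] V move#1: V00:+1/#.#/#.#*, V01:+1/.##/.##
  | [#.#/#.#] end (terminal -1, H#2); searched ..#/..# to 7
H moving scores +1; H passing scores -1

zugzwang(..#/..#, H) = False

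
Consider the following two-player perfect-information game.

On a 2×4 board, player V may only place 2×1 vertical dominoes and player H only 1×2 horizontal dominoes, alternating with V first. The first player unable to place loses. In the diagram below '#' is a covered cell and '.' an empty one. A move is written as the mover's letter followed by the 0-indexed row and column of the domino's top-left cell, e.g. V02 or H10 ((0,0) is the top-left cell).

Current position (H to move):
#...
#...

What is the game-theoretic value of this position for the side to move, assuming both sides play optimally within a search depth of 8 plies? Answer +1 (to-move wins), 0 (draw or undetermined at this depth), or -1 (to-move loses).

p1 H@[#.../#...]: H01[###./#...]+1* H02[#.##/#...]+1 H11[#.../###.]+1 H12[#.../#.##]+1
p2 V@[###./#...]: V03[####/#..#]-1*
p3 H@[####/#..#]: H11[####/####]+1*
p4 V@[####/####] terminal -1; root [#.../#...] d8

value(#.../#..., H) = +1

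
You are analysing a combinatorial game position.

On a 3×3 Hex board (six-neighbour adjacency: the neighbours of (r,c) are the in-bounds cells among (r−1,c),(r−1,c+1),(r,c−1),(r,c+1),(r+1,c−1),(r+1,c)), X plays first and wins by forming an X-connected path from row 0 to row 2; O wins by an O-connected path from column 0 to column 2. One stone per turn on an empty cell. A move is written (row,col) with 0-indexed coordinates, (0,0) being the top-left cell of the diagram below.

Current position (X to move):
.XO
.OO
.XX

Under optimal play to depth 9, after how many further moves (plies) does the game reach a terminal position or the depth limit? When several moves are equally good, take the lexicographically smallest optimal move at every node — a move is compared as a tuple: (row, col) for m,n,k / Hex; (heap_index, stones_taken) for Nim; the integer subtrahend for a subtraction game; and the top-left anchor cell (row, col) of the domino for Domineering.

PV length from [.XO/.OO/.XX]: 2 plies

ply 1, X at .XO/.OO/.XX | (0,0)=-1→XXO/.OO/.XX*; (1,0)=-1→.XO/XOO/.XX; (2,0)=-1→.XO/.OO/XXX
ply 2, O at XXO/.OO/.XX | (1,0)=+1→XXO/OOO/.XX*; (2,0)=+1→XXO/.OO/OXX
ply 3: XXO/OOO/.XX is terminal -1 (X); from .XO/.OO/.XX depth 9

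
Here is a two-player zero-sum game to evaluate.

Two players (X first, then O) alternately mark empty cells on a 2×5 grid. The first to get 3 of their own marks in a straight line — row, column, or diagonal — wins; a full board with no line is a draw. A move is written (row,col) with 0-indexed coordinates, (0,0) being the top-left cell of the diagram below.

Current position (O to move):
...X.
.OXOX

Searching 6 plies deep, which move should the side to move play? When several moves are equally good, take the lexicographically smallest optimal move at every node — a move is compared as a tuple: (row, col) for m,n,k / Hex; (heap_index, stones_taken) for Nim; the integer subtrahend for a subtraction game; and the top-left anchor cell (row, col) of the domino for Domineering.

O's best at [...X./.OXOX]: (0,1)

[...X./.OXOX] O move#1: (0,0):-1/O..X./.OXOX, (0,1):+0/.O.X./.OXOX*, (0,2):+0/..OX./.OXOX, (0,4):+0/...XO/.OXOX, (1,0):-1/...X./OOXOX
[.O.X./.OXOX] X move#2: (0,0):+0/XO.X./.OXOX*, (0,2):+0/.OXX./.OXOX, (0,4):+0/.O.XX/.OXOX, (1,0):+0/.O.X./XOXOX
[XO.X./.OXOX] O move#3: (0,2):+0/XOOX./.OXOX*, (0,4):+0/XO.XO/.OXOX, (1,0):+0/XO.X./OOXOX
[XOOX./.OXOX] X move#4: (0,4):+0/XOOXX/.OXOX*, (1,0):+0/XOOX./XOXOX
[XOOXX/.OXOX] O move#5: (1,0):+0/XOOXX/OOXOX*
[XOOXX/OOXOX] end (terminal +0, X#6); searched ...X./.OXOX to 6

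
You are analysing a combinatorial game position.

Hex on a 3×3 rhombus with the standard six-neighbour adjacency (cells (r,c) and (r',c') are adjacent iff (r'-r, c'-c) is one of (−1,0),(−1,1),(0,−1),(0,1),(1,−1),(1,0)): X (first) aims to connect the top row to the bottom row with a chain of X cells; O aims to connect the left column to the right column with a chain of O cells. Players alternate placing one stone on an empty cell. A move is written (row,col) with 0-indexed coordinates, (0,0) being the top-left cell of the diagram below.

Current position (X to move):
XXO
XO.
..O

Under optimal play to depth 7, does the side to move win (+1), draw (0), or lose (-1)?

value(XXO/XO./..O, X) = +1

[XXO/XO./..O] X move#1: (1,2):-1/XXO/XOX/..O, (2,0):+1/XXO/XO./X.O*, (2,1):-1/XXO/XO./.XO
[XXO/XO./X.O] end (terminal -1, O#2); searched XXO/XO./..O to 7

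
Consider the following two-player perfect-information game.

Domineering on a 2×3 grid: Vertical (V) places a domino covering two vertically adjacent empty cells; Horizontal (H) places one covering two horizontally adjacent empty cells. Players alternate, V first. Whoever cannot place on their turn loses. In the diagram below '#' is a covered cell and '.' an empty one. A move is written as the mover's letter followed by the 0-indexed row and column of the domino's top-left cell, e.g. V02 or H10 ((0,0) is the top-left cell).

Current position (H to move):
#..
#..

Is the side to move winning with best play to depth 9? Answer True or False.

H winning at [#../#..]: True

ply 1, H at #../#.. | H01=+1→###/#..*; H11=+1→#../###
ply 2: ###/#.. is terminal -1 (V); from #../#.. depth 9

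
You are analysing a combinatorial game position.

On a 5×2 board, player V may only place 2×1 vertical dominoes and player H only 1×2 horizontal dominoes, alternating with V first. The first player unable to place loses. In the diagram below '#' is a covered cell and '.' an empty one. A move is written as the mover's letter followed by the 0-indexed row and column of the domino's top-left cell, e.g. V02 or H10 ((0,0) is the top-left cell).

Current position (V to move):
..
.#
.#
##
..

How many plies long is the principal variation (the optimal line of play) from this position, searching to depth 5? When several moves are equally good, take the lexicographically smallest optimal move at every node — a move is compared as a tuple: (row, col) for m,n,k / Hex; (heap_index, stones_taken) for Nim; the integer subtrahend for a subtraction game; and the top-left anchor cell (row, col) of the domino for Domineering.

PV length from [../.#/.#/##/..]: 2 plies

p1 V@[../.#/.#/##/..]: V00[#./##/.#/##/..]-1* V10[../##/##/##/..]-1
p2 H@[#./##/.#/##/..]: H40[#./##/.#/##/##]+1*
p3 V@[#./##/.#/##/##] terminal -1; root [../.#/.#/##/..] d5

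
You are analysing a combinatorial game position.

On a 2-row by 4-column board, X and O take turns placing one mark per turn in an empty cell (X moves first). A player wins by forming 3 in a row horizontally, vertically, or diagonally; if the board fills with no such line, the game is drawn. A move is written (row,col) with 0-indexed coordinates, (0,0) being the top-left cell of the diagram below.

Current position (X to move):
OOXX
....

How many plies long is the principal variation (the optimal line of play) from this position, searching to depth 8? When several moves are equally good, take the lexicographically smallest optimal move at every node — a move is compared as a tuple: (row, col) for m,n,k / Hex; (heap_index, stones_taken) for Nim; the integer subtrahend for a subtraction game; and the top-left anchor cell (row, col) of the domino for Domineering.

ply 1, X at OOXX/.... | (1,0)=+0→OOXX/X...*; (1,1)=+0→OOXX/.X..; (1,2)=+0→OOXX/..X.; (1,3)=+0→OOXX/...X
ply 2, O at OOXX/X... | (1,1)=+0→OOXX/XO..*; (1,2)=+0→OOXX/X.O.; (1,3)=+0→OOXX/X..O
ply 3, X at OOXX/XO.. | (1,2)=+0→OOXX/XOX.*; (1,3)=+0→OOXX/XO.X
ply 4, O at OOXX/XOX. | (1,3)=+0→OOXX/XOXO*
ply 5: OOXX/XOXO is terminal +0 (X); from OOXX/.... depth 8

PV length from [OOXX/....]: 4 plies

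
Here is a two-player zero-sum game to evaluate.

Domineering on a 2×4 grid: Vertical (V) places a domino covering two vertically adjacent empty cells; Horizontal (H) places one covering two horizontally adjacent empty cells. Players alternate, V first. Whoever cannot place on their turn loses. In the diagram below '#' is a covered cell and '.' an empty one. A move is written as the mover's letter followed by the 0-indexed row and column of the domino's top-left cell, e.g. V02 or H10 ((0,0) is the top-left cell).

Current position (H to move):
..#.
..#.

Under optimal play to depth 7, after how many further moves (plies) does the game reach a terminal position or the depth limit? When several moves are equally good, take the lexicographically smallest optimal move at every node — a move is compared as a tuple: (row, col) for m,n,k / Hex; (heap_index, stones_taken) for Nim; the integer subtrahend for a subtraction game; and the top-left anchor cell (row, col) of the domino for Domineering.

PV length from [..#./..#.]: 3 plies

[..#./..#.] H move#1: H00:+1/###./..#.*, H10:+1/..#./###.
[###./..#.] V move#2: V03:-1/####/..##*
[####/..##] H move#3: H10:+1/####/####*
[####/####] end (terminal -1, V#4); searched ..#./..#. to 7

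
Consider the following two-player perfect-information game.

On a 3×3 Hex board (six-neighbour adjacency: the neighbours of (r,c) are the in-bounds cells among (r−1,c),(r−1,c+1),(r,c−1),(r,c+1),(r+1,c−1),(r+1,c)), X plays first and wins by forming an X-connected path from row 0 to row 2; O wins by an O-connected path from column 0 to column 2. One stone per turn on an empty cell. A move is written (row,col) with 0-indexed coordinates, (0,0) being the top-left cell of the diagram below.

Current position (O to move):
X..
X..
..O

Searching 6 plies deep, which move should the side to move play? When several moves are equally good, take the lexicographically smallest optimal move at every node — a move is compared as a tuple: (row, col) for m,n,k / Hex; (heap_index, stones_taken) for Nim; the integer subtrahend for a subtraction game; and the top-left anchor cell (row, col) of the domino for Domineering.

O's best at [X../X../..O]: (2,0)

[X../X../..O] O move#1: (0,1):-1/XO./X../..O, (0,2):-1/X.O/X../..O, (1,1):-1/X../XO./..O, (1,2):-1/X../X.O/..O, (2,0):+1/X../X../O.O*, (2,1):-1/X../X../.OO
[X../X../O.O] X move#2: (0,1):-1/XX./X../O.O*, (0,2):-1/X.X/X../O.O, (1,1):-1/X../XX./O.O, (1,2):-1/X../X.X/O.O, (2,1):-1/X../X../OXO
[XX./X../O.O] O move#3: (0,2):+1/XXO/X../O.O*, (1,1):+1/XX./XO./O.O, (1,2):+1/XX./X.O/O.O, (2,1):+1/XX./X../OOO
[XXO/X../O.O] X move#4: (1,1):-1/XXO/XX./O.O*, (1,2):-1/XXO/X.X/O.O, (2,1):-1/XXO/X../OXO
[XXO/XX./O.O] O move#5: (1,2):-1/XXO/XXO/O.O, (2,1):+1/XXO/XX./OOO*
[XXO/XX./OOO] end (terminal -1, X#6); searched X../X../..O to 6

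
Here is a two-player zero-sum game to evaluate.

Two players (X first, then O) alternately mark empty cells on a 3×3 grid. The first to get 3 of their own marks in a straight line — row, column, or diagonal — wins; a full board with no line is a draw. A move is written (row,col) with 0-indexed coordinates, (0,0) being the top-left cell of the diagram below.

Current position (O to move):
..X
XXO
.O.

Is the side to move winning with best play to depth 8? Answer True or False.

ply 1, O at ..X/XXO/.O. | (0,0)=-1→O.X/XXO/.O.; (0,1)=-1→.OX/XXO/.O.; (2,0)=+0→..X/XXO/OO.*; (2,2)=-1→..X/XXO/.OO
ply 2, X at ..X/XXO/OO. | (0,0)=-1→X.X/XXO/OO.; (0,1)=-1→.XX/XXO/OO.; (2,2)=+0→..X/XXO/OOX*
ply 3, O at ..X/XXO/OOX | (0,0)=+0→O.X/XXO/OOX*; (0,1)=-1→.OX/XXO/OOX
ply 4, X at O.X/XXO/OOX | (0,1)=+0→OXX/XXO/OOX*
ply 5: OXX/XXO/OOX is terminal +0 (O); from ..X/XXO/.O. depth 8

O winning at [..X/XXO/.O.]: False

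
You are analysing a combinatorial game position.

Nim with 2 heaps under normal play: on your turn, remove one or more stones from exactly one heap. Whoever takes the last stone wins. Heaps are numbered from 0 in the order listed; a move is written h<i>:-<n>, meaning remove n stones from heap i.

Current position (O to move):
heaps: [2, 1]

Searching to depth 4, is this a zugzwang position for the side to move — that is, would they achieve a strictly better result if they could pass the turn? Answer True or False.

ply 1, O at (2,1) | h0:-1=+1→(1,1)*; h0:-2=-1→(0,1); h1:-1=-1→(2,0)
ply 2, X at (1,1) | h0:-1=-1→(0,1)*; h1:-1=-1→(1,0)
ply 3, O at (0,1) | h1:-1=+1→(0,0)*
ply 4: (0,0) is terminal -1 (X); from (2,1) depth 4
suppose O passes — search the same position with X to move:
pass> ply 1, X at (2,1) | h0:-1=+1→(1,1)*; h0:-2=-1→(0,1); h1:-1=-1→(2,0)
pass> ply 2, O at (1,1) | h0:-1=-1→(0,1)*; h1:-1=-1→(1,0)
pass> ply 3, X at (0,1) | h1:-1=+1→(0,0)*
pass> ply 4: (0,0) is terminal -1 (O); from (2,1) depth 4
for O: play +1, pass -1

zugzwang((2,1), O) = False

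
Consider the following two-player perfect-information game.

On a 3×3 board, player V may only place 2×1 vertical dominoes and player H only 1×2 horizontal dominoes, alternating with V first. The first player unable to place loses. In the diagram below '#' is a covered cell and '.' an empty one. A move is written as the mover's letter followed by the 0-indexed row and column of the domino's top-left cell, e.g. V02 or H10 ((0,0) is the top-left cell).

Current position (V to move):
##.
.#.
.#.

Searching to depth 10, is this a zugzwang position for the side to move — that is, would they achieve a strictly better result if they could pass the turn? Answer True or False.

[##./.#./.#.] V move#1: V02:+1/###/.##/.#.*, V10:+1/##./##./##., V12:+1/##./.##/.##
[###/.##/.#.] end (terminal -1, H#2); searched ##./.#./.#. to 10
if V skipped the turn, H would face:
~ [##./.#./.#.] end (terminal -1, H#1); searched ##./.#./.#. to 10
compare (V): move=+1 vs pass=+1

zugzwang(##./.#./.#., V) = False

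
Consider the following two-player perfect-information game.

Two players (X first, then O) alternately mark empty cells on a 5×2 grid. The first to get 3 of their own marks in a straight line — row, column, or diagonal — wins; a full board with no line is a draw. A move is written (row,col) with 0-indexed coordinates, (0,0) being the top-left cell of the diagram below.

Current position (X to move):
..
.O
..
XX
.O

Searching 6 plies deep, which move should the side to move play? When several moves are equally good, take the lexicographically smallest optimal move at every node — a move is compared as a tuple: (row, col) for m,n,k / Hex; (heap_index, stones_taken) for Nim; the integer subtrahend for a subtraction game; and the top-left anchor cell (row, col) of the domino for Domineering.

X's best at [../.O/../XX/.O]: (2,0)

ply 1, X at ../.O/../XX/.O | (0,0)=+0→X./.O/../XX/.O; (0,1)=+0→.X/.O/../XX/.O; (1,0)=+0→../XO/../XX/.O; (2,0)=+1→../.O/X./XX/.O*; (2,1)=+0→../.O/.X/XX/.O; (4,0)=+0→../.O/../XX/XO
ply 2, O at ../.O/X./XX/.O | (0,0)=-1→O./.O/X./XX/.O*; (0,1)=-1→.O/.O/X./XX/.O; (1,0)=-1→../OO/X./XX/.O; (2,1)=-1→../.O/XO/XX/.O; (4,0)=-1→../.O/X./XX/OO
ply 3, X at O./.O/X./XX/.O | (0,1)=+1→OX/.O/X./XX/.O*; (1,0)=+1→O./XO/X./XX/.O; (2,1)=+1→O./.O/XX/XX/.O; (4,0)=+1→O./.O/X./XX/XO
ply 4, O at OX/.O/X./XX/.O | (1,0)=-1→OX/OO/X./XX/.O*; (2,1)=-1→OX/.O/XO/XX/.O; (4,0)=-1→OX/.O/X./XX/OO
ply 5, X at OX/OO/X./XX/.O | (2,1)=+0→OX/OO/XX/XX/.O; (4,0)=+1→OX/OO/X./XX/XO*
ply 6: OX/OO/X./XX/XO is terminal -1 (O); from ../.O/../XX/.O depth 6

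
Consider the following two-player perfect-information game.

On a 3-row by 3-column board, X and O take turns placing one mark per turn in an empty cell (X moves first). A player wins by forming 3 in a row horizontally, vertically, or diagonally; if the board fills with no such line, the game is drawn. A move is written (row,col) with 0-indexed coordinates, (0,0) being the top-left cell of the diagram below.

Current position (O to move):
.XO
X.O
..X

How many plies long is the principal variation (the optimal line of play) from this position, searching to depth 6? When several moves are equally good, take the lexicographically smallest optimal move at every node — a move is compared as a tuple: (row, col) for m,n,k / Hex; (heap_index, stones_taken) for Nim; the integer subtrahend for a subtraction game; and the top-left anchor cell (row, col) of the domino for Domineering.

PV length from [.XO/X.O/..X]: 4 plies

[.XO/X.O/..X] O move#1: (0,0):-1/OXO/X.O/..X*, (1,1):-1/.XO/XOO/..X, (2,0):-1/.XO/X.O/O.X, (2,1):-1/.XO/X.O/.OX
[OXO/X.O/..X] X move#2: (1,1):+0/OXO/XXO/..X, (2,0):+0/OXO/X.O/X.X, (2,1):+1/OXO/X.O/.XX*
[OXO/X.O/.XX] O move#3: (1,1):-1/OXO/XOO/.XX*, (2,0):-1/OXO/X.O/OXX
[OXO/XOO/.XX] X move#4: (2,0):+1/OXO/XOO/XXX*
[OXO/XOO/XXX] end (terminal -1, O#5); searched .XO/X.O/..X to 6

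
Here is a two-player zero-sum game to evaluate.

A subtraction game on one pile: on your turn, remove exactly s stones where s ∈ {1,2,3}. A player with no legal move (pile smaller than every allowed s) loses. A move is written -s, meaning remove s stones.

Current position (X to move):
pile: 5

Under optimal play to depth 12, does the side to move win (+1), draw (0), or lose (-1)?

p1 X@[5]: -1[4]+1* -2[3]-1 -3[2]-1
p2 O@[4]: -1[3]-1* -2[2]-1 -3[1]-1
p3 X@[3]: -1[2]-1 -2[1]-1 -3[0]+1*
p4 O@[0] terminal -1; root [5] d12

value(5, X) = +1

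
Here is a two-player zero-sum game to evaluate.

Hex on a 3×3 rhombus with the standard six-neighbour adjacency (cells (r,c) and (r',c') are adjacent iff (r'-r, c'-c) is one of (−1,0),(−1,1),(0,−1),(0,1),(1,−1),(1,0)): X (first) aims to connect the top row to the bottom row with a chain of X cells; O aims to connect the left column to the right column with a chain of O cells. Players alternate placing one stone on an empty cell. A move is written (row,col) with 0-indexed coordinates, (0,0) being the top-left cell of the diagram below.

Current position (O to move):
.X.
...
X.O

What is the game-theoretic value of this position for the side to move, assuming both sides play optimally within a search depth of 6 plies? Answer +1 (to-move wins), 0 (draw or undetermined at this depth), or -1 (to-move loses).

ply 1, O at .X./.../X.O | (0,0)=-1→OX./.../X.O*; (0,2)=-1→.XO/.../X.O; (1,0)=-1→.X./O../X.O; (1,1)=-1→.X./.O./X.O; (1,2)=-1→.X./..O/X.O; (2,1)=-1→.X./.../XOO
ply 2, X at OX./.../X.O | (0,2)=+1→OXX/.../X.O*; (1,0)=+1→OX./X../X.O; (1,1)=+1→OX./.X./X.O; (1,2)=+1→OX./..X/X.O; (2,1)=+1→OX./.../XXO
ply 3, O at OXX/.../X.O | (1,0)=-1→OXX/O../X.O*; (1,1)=-1→OXX/.O./X.O; (1,2)=-1→OXX/..O/X.O; (2,1)=-1→OXX/.../XOO
ply 4, X at OXX/O../X.O | (1,1)=+1→OXX/OX./X.O*; (1,2)=+1→OXX/O.X/X.O; (2,1)=+1→OXX/O../XXO
ply 5: OXX/OX./X.O is terminal -1 (O); from .X./.../X.O depth 6

value(.X./.../X.O, O) = -1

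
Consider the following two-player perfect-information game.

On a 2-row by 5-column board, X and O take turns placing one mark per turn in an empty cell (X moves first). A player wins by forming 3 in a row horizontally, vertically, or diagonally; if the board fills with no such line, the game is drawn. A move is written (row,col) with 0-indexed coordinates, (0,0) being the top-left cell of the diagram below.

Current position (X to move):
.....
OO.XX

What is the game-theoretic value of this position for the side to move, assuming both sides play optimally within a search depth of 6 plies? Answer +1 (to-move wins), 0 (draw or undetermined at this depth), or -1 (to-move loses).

p1 X@[...../OO.XX]: (0,0)[X..../OO.XX]-1 (0,1)[.X.../OO.XX]-1 (0,2)[..X../OO.XX]-1 (0,3)[...X./OO.XX]-1 (0,4)[....X/OO.XX]-1 (1,2)[...../OOXXX]+1*
p2 O@[...../OOXXX] terminal -1; root [...../OO.XX] d6

value(...../OO.XX, X) = +1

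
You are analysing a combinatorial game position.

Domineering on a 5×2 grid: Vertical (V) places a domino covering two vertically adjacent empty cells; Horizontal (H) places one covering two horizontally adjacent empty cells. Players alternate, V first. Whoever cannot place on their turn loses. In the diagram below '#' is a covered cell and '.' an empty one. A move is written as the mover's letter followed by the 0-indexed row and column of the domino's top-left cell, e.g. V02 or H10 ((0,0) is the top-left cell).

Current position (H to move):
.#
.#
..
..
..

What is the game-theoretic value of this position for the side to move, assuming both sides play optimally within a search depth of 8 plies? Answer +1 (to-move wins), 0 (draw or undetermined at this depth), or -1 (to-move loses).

value(.#/.#/../../.., H) = +1

[.#/.#/../../..] H move#1: H20:-1/.#/.#/##/../.., H30:+1/.#/.#/../##/..*, H40:-1/.#/.#/../../##
[.#/.#/../##/..] V move#2: V00:-1/##/##/../##/..*, V10:-1/.#/##/#./##/..
[##/##/../##/..] H move#3: H20:+1/##/##/##/##/..*, H40:+1/##/##/../##/##
[##/##/##/##/..] end (terminal -1, V#4); searched .#/.#/../../.. to 8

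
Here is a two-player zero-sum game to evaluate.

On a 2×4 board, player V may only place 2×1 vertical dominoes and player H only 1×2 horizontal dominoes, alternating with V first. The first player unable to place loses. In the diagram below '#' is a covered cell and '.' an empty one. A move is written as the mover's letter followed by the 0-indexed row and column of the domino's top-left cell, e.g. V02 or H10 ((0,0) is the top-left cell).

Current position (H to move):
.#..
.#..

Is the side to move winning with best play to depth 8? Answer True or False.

H winning at [.#../.#..]: True

p1 H@[.#../.#..]: H02[.###/.#..]+1* H12[.#../.###]+1
p2 V@[.###/.#..]: V00[####/##..]-1*
p3 H@[####/##..]: H12[####/####]+1*
p4 V@[####/####] terminal -1; root [.#../.#..] d8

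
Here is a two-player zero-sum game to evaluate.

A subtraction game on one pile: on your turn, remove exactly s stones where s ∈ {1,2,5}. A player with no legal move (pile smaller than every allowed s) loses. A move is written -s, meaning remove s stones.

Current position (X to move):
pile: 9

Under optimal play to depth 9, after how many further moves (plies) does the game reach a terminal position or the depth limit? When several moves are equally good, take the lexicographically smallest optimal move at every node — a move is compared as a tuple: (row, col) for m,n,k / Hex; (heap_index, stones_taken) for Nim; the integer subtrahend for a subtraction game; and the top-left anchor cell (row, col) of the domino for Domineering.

ply 1, X at 9 | -1=-1→8*; -2=-1→7; -5=-1→4
ply 2, O at 8 | -1=-1→7; -2=+1→6*; -5=+1→3
ply 3, X at 6 | -1=-1→5*; -2=-1→4; -5=-1→1
ply 4, O at 5 | -1=-1→4; -2=+1→3*; -5=+1→0
ply 5, X at 3 | -1=-1→2*; -2=-1→1
ply 6, O at 2 | -1=-1→1; -2=+1→0*
ply 7: 0 is terminal -1 (X); from 9 depth 9

PV length from [9]: 6 plies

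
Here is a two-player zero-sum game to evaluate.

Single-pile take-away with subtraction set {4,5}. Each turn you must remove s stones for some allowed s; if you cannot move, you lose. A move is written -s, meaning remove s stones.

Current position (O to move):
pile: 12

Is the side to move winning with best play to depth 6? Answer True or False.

ply 1, O at 12 | -4=-1→8*; -5=-1→7
ply 2, X at 8 | -4=-1→4; -5=+1→3*
ply 3: 3 is terminal -1 (O); from 12 depth 6

O winning at [12]: False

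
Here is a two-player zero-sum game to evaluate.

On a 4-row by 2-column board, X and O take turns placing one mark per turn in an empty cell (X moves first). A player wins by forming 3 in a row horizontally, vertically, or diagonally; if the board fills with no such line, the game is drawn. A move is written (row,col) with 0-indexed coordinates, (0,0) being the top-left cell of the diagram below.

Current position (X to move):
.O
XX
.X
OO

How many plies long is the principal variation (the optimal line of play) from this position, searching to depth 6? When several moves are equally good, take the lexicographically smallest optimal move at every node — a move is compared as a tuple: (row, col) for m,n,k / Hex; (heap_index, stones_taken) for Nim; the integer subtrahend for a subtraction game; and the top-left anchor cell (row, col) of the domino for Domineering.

PV length from [.O/XX/.X/OO]: 2 plies

[.O/XX/.X/OO] X move#1: (0,0):+0/XO/XX/.X/OO*, (2,0):+0/.O/XX/XX/OO
[XO/XX/.X/OO] O move#2: (2,0):+0/XO/XX/OX/OO*
[XO/XX/OX/OO] end (terminal +0, X#3); searched .O/XX/.X/OO to 6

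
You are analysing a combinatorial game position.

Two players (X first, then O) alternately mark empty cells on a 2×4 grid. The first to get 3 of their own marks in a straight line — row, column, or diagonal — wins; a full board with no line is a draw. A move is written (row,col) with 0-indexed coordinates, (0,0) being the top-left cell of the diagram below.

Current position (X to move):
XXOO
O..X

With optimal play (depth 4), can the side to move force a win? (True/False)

p1 X@[XXOO/O..X]: (1,1)[XXOO/OX.X]+0* (1,2)[XXOO/O.XX]+0
p2 O@[XXOO/OX.X]: (1,2)[XXOO/OXOX]+0*
p3 X@[XXOO/OXOX] terminal +0; root [XXOO/O..X] d4

X winning at [XXOO/O..X]: False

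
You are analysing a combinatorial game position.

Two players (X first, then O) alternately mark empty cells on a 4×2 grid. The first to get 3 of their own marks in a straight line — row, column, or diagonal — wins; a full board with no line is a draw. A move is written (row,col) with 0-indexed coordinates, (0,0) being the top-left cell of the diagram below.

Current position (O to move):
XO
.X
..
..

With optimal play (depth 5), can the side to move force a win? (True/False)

p1 O@[XO/.X/../..]: (1,0)[XO/OX/../..]+0* (2,0)[XO/.X/O./..]+0 (2,1)[XO/.X/.O/..]+0 (3,0)[XO/.X/../O.]+0 (3,1)[XO/.X/../.O]+0
p2 X@[XO/OX/../..]: (2,0)[XO/OX/X./..]+0* (2,1)[XO/OX/.X/..]+0 (3,0)[XO/OX/../X.]+0 (3,1)[XO/OX/../.X]+0
p3 O@[XO/OX/X./..]: (2,1)[XO/OX/XO/..]+0* (3,0)[XO/OX/X./O.]+0 (3,1)[XO/OX/X./.O]+0
p4 X@[XO/OX/XO/..]: (3,0)[XO/OX/XO/X.]+0* (3,1)[XO/OX/XO/.X]+0
p5 O@[XO/OX/XO/X.]: (3,1)[XO/OX/XO/XO]+0*
p6 X@[XO/OX/XO/XO] terminal +0; root [XO/.X/../..] d5

O winning at [XO/.X/../..]: False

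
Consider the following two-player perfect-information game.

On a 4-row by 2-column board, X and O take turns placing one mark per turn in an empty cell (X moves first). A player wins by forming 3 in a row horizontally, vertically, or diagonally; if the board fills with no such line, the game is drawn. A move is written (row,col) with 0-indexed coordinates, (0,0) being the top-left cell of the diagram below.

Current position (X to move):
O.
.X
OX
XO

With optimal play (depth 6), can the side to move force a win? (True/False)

[O./.X/OX/XO] X move#1: (0,1):+1/OX/.X/OX/XO*, (1,0):+0/O./XX/OX/XO
[OX/.X/OX/XO] end (terminal -1, O#2); searched O./.X/OX/XO to 6

X winning at [O./.X/OX/XO]: True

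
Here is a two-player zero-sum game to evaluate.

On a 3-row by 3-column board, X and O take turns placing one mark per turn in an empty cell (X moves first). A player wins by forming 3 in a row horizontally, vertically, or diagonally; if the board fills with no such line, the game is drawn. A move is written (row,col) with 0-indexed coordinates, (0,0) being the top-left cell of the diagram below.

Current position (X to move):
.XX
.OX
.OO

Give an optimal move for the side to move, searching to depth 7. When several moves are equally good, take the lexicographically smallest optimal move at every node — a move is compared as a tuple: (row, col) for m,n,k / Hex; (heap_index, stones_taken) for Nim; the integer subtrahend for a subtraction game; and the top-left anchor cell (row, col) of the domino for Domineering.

X's best at [.XX/.OX/.OO]: (0,0)

[.XX/.OX/.OO] X move#1: (0,0):+1/XXX/.OX/.OO*, (1,0):-1/.XX/XOX/.OO, (2,0):-1/.XX/.OX/XOO
[XXX/.OX/.OO] end (terminal -1, O#2); searched .XX/.OX/.OO to 7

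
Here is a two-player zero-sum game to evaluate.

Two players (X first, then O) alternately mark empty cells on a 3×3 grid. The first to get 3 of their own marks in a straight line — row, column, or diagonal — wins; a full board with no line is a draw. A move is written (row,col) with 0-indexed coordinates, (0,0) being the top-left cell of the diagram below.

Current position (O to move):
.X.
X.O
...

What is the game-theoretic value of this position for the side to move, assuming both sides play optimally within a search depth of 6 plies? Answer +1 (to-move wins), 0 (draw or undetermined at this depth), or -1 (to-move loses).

value(.X./X.O/..., O) = 0

[.X./X.O/...] O move#1: (0,0):+0/OX./X.O/...*, (0,2):-1/.XO/X.O/..., (1,1):-1/.X./XOO/..., (2,0):+0/.X./X.O/O.., (2,1):-1/.X./X.O/.O., (2,2):-1/.X./X.O/..O
[OX./X.O/...] X move#2: (0,2):+0/OXX/X.O/...*, (1,1):+0/OX./XXO/..., (2,0):-1/OX./X.O/X.., (2,1):+0/OX./X.O/.X., (2,2):+0/OX./X.O/..X
[OXX/X.O/...] O move#3: (1,1):+0/OXX/XOO/...*, (2,0):+0/OXX/X.O/O.., (2,1):+0/OXX/X.O/.O., (2,2):-1/OXX/X.O/..O
[OXX/XOO/...] X move#4: (2,0):-1/OXX/XOO/X.., (2,1):-1/OXX/XOO/.X., (2,2):+0/OXX/XOO/..X*
[OXX/XOO/..X] O move#5: (2,0):+0/OXX/XOO/O.X*, (2,1):+0/OXX/XOO/.OX
[OXX/XOO/O.X] X move#6: (2,1):+0/OXX/XOO/OXX*
[OXX/XOO/OXX] end (terminal +0, O#7); searched .X./X.O/... to 6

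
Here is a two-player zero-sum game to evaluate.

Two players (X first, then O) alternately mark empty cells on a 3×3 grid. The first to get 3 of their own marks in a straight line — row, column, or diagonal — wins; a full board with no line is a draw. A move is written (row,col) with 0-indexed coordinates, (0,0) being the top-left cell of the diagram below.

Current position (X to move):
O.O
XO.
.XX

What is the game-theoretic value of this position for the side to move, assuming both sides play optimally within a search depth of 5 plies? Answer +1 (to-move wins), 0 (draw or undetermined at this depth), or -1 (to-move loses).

value(O.O/XO./.XX, X) = +1

[O.O/XO./.XX] X move#1: (0,1):-1/OXO/XO./.XX, (1,2):-1/O.O/XOX/.XX, (2,0):+1/O.O/XO./XXX*
[O.O/XO./XXX] end (terminal -1, O#2); searched O.O/XO./.XX to 5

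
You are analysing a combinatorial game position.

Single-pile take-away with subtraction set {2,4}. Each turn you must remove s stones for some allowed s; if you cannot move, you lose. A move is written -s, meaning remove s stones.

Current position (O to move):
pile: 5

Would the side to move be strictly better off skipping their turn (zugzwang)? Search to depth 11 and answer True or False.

zugzwang(5, O) = False

ply 1, O at 5 | -2=-1→3; -4=+1→1*
ply 2: 1 is terminal -1 (X); from 5 depth 11
pass branch (X moves first from the same position):
  | ply 1, X at 5 | -2=-1→3; -4=+1→1*
  | ply 2: 1 is terminal -1 (O); from 5 depth 11
O moving scores +1; O passing scores -1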